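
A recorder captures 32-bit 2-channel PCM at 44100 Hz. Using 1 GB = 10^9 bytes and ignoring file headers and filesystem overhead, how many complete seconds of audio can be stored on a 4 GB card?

11,337 seconds

Uncompressed byte rate = 44,100 × 4 × 2 = 352,800 bytes/s.
Capacity = 4 × 1,000,000,000 = 4,000,000,000 bytes.
4,000,000,000 / 352,800 ≈ 11337.87 s → 11,337 seconds.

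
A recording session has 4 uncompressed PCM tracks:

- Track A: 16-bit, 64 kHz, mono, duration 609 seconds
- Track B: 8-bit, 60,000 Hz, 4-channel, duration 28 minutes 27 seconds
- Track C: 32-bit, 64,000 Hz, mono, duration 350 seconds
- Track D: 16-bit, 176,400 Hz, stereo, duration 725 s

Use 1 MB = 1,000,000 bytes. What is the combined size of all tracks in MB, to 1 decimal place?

Track A: 64,000 × 609 × 2 × 1 = 77,952,000 bytes.
Track B: 28 minutes 27 seconds = 1,707 s; 60,000 × 1,707 × 1 × 4 = 409,680,000 bytes.
Track C: 64,000 × 350 × 4 × 1 = 89,600,000 bytes.
Track D: 176,400 × 725 × 2 × 2 = 511,560,000 bytes.
Total = 1,088,792,000 bytes = 1088.8 MB.

1088.8 MB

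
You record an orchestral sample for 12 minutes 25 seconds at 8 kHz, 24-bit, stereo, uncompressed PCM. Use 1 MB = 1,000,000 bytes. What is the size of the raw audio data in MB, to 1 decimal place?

35.8 MB

Duration = 12 minutes 25 seconds = 745 s.
Bytes = 8,000 samples/s × 745 s × 3 bytes/sample × 2 ch = 35,760,000 bytes.
35,760,000 / 1,000,000 = 35.8 MB.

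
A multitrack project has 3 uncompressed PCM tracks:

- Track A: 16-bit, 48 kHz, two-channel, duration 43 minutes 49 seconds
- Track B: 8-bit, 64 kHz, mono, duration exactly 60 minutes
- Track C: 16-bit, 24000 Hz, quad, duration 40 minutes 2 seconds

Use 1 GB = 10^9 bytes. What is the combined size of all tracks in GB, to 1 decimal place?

1.2 GB

Track A: 43 minutes 49 seconds = 2,629 s; 48,000 × 2,629 × 2 × 2 = 504,768,000 bytes.
Track B: exactly 60 minutes = 3,600 s; 64,000 × 3,600 × 1 × 1 = 230,400,000 bytes.
Track C: 40 minutes 2 seconds = 2,402 s; 24,000 × 2,402 × 2 × 4 = 461,184,000 bytes.
Total = 1,196,352,000 bytes = 1.2 GB.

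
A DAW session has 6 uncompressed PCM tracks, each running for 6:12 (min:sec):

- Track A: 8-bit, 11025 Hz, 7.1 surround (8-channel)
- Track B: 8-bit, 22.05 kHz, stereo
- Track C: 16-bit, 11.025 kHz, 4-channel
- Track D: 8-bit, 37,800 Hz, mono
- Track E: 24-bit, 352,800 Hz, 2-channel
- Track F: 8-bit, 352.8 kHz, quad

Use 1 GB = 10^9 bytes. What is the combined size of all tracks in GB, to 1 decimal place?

1.4 GB

6:12 (min:sec) = 372 s.
Track A: 11,025 × 372 × 1 × 8 = 32,810,400 bytes.
Track B: 22,050 × 372 × 1 × 2 = 16,405,200 bytes.
Track C: 11,025 × 372 × 2 × 4 = 32,810,400 bytes.
Track D: 37,800 × 372 × 1 × 1 = 14,061,600 bytes.
Track E: 352,800 × 372 × 3 × 2 = 787,449,600 bytes.
Track F: 352,800 × 372 × 1 × 4 = 524,966,400 bytes.
Total = 1,408,503,600 bytes = 1.4 GB.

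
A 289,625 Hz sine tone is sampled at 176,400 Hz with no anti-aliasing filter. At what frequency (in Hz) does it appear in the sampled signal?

63,175 Hz

Nyquist = 176,400/2 = 88,200 Hz; 289,625 Hz exceeds it.
Alias = |289,625 − 2×176,400| = |289,625 − 352,800| = 63,175 Hz.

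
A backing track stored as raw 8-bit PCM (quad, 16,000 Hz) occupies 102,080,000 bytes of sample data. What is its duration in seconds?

1,595 seconds

Byte rate = 16,000 × 1 × 4 = 64,000 bytes/s.
Duration = 102,080,000 / 64,000 = 1,595 s.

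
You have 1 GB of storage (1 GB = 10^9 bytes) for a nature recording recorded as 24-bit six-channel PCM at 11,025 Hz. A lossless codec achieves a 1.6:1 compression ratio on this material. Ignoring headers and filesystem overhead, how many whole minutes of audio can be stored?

134 minutes

Uncompressed byte rate = 11,025 × 3 × 6 = 198,450 bytes/s.
After 1.6:1 compression, effective rate ≈ 124031.25 bytes/s.
Capacity = 1 × 1,000,000,000 = 1,000,000,000 bytes.
1,000,000,000 / effective rate ≈ 8062.48 s → 134 minutes.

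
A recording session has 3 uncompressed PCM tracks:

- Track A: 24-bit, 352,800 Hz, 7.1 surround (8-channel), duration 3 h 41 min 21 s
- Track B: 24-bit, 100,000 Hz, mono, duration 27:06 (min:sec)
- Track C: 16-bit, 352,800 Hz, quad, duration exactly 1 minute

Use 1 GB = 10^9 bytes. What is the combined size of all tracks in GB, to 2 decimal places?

Track A: 3 h 41 min 21 s = 13,281 s; 352,800 × 13,281 × 3 × 8 = 112,452,883,200 bytes.
Track B: 27:06 (min:sec) = 1,626 s; 100,000 × 1,626 × 3 × 1 = 487,800,000 bytes.
Track C: exactly 1 minute = 60 s; 352,800 × 60 × 2 × 4 = 169,344,000 bytes.
Total = 113,110,027,200 bytes = 113.11 GB.

113.11 GB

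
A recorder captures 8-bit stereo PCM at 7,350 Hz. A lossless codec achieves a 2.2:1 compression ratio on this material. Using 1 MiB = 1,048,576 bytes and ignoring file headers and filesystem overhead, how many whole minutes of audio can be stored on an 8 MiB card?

20 minutes

Uncompressed byte rate = 7,350 × 1 × 2 = 14,700 bytes/s.
After 2.2:1 compression, effective rate ≈ 6681.82 bytes/s.
Capacity = 8 × 1,048,576 = 8,388,608 bytes.
8,388,608 / effective rate ≈ 1255.44 s → 20 minutes.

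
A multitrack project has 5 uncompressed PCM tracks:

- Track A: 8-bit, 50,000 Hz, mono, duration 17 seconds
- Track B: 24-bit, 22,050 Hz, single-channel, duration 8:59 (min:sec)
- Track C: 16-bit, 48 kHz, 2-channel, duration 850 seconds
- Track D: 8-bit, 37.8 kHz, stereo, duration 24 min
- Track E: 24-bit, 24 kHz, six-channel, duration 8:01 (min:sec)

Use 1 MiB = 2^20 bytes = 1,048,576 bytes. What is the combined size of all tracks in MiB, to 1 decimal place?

Track A: 50,000 × 17 × 1 × 1 = 850,000 bytes.
Track B: 8:59 (min:sec) = 539 s; 22,050 × 539 × 3 × 1 = 35,654,850 bytes.
Track C: 48,000 × 850 × 2 × 2 = 163,200,000 bytes.
Track D: 24 min = 1,440 s; 37,800 × 1,440 × 1 × 2 = 108,864,000 bytes.
Track E: 8:01 (min:sec) = 481 s; 24,000 × 481 × 3 × 6 = 207,792,000 bytes.
Total = 516,360,850 bytes = 492.4 MiB.

492.4 MiB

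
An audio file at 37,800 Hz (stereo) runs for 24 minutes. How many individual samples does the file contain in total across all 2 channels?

108,864,000 samples

24 minutes = 1,440 s.
37,800 × 1,440 s × 2 ch = 108,864,000 samples.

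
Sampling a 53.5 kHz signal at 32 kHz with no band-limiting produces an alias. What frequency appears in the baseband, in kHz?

10.5 kHz

Nyquist = 32,000/2 = 16,000 Hz; 53,500 Hz exceeds it.
Alias = |53,500 − 2×32,000| = |53,500 − 64,000| = 10,500 Hz = 10.5 kHz.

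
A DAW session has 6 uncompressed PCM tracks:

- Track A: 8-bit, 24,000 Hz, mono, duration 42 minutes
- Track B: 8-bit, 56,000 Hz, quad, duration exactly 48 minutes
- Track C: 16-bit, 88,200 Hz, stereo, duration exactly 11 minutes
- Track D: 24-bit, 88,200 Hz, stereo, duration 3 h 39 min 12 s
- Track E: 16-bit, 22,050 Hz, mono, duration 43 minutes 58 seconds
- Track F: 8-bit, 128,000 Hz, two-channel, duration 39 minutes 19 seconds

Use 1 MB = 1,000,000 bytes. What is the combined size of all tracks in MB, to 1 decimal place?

Track A: 42 minutes = 2,520 s; 24,000 × 2,520 × 1 × 1 = 60,480,000 bytes.
Track B: exactly 48 minutes = 2,880 s; 56,000 × 2,880 × 1 × 4 = 645,120,000 bytes.
Track C: exactly 11 minutes = 660 s; 88,200 × 660 × 2 × 2 = 232,848,000 bytes.
Track D: 3 h 39 min 12 s = 13,152 s; 88,200 × 13,152 × 3 × 2 = 6,960,038,400 bytes.
Track E: 43 minutes 58 seconds = 2,638 s; 22,050 × 2,638 × 2 × 1 = 116,335,800 bytes.
Track F: 39 minutes 19 seconds = 2,359 s; 128,000 × 2,359 × 1 × 2 = 603,904,000 bytes.
Total = 8,618,726,200 bytes = 8618.7 MB.

8618.7 MB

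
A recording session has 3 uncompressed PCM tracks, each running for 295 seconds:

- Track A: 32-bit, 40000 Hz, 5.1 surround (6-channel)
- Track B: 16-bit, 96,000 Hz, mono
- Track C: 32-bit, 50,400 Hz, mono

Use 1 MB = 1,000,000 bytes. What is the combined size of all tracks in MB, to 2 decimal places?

399.31 MB

Track A: 40,000 × 295 × 4 × 6 = 283,200,000 bytes.
Track B: 96,000 × 295 × 2 × 1 = 56,640,000 bytes.
Track C: 50,400 × 295 × 4 × 1 = 59,472,000 bytes.
Total = 399,312,000 bytes = 399.31 MB.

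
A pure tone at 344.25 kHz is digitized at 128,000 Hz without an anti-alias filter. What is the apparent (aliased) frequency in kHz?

Nyquist = 128,000/2 = 64,000 Hz; 344,250 Hz exceeds it.
Alias = |344,250 − 3×128,000| = |344,250 − 384,000| = 39,750 Hz = 39.75 kHz.

39.75 kHz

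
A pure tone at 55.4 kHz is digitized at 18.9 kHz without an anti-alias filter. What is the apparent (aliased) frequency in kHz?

1.3 kHz

Nyquist = 18,900/2 = 9,450 Hz; 55,400 Hz exceeds it.
Alias = |55,400 − 3×18,900| = |55,400 − 56,700| = 1,300 Hz = 1.3 kHz.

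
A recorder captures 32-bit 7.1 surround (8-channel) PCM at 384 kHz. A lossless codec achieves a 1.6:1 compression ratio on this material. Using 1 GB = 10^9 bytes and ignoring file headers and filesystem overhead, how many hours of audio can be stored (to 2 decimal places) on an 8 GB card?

Uncompressed byte rate = 384,000 × 4 × 8 = 12,288,000 bytes/s.
After 1.6:1 compression, effective rate ≈ 7680000 bytes/s.
Capacity = 8 × 1,000,000,000 = 8,000,000,000 bytes.
8,000,000,000 / effective rate ≈ 1041.67 s → 0.29 hours.

0.29 hours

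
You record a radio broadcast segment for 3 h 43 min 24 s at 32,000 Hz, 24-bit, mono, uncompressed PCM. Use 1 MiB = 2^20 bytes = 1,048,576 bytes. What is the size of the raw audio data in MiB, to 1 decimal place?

1227.2 MiB

Duration = 3 h 43 min 24 s = 13,404 s.
Bytes = 32,000 samples/s × 13,404 s × 3 bytes/sample × 1 ch = 1,286,784,000 bytes.
1,286,784,000 / 1,048,576 = 1227.2 MiB.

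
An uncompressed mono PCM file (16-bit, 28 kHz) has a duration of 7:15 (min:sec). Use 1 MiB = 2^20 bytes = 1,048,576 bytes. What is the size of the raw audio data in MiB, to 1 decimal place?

23.2 MiB

Duration = 7:15 (min:sec) = 435 s.
Bytes = 28,000 samples/s × 435 s × 2 bytes/sample × 1 ch = 24,360,000 bytes.
24,360,000 / 1,048,576 = 23.2 MiB.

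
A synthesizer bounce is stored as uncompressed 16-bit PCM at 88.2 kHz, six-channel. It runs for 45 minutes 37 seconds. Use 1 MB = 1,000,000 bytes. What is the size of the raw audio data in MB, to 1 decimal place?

Duration = 45 minutes 37 seconds = 2,737 s.
Bytes = 88,200 samples/s × 2,737 s × 2 bytes/sample × 6 ch = 2,896,840,800 bytes.
2,896,840,800 / 1,000,000 = 2896.8 MB.

2896.8 MB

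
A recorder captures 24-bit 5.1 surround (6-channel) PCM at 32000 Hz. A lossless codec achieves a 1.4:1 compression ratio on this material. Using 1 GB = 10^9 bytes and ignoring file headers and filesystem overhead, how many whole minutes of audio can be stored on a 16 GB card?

Uncompressed byte rate = 32,000 × 3 × 6 = 576,000 bytes/s.
After 1.4:1 compression, effective rate ≈ 411428.57 bytes/s.
Capacity = 16 × 1,000,000,000 = 16,000,000,000 bytes.
16,000,000,000 / effective rate ≈ 38888.89 s → 648 minutes.

648 minutes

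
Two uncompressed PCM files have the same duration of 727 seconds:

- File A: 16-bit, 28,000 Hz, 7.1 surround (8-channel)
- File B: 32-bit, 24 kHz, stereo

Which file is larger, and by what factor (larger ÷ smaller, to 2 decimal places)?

File A: 28,000 × 2 × 8 = 448,000 bytes/s.
File B: 24,000 × 4 × 2 = 192,000 bytes/s.
File A is larger; ratio = 325,696,000 / 139,584,000 = 2.33.

File A, by a factor of 2.33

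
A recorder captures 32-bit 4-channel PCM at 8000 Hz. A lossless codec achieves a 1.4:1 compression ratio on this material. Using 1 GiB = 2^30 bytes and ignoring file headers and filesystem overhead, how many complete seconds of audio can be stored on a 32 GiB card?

375,809 seconds

Uncompressed byte rate = 8,000 × 4 × 4 = 128,000 bytes/s.
After 1.4:1 compression, effective rate ≈ 91428.57 bytes/s.
Capacity = 32 × 1,073,741,824 = 34,359,738,368 bytes.
34,359,738,368 / effective rate ≈ 375809.64 s → 375,809 seconds.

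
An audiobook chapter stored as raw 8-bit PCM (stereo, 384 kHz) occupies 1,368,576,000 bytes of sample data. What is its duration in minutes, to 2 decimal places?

Byte rate = 384,000 × 1 × 2 = 768,000 bytes/s.
Duration = 1,368,576,000 / 768,000 = 1,782 s.
1,782 s / 60 = 29.70 minutes.

29.70 minutes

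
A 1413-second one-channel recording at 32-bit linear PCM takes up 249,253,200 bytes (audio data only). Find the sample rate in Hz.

44,100 Hz

Bytes = sample_rate × seconds × bytes_per_sample × channels.
sample_rate = 249,253,200 / (1,413 × 4 × 1) = 249,253,200 / 5,652 = 44,100 Hz.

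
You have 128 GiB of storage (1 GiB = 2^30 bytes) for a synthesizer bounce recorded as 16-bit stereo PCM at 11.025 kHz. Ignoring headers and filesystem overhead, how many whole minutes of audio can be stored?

51,942 minutes

Uncompressed byte rate = 11,025 × 2 × 2 = 44,100 bytes/s.
Capacity = 128 × 1,073,741,824 = 137,438,953,472 bytes.
137,438,953,472 / 44,100 ≈ 3116529.56 s → 51,942 minutes.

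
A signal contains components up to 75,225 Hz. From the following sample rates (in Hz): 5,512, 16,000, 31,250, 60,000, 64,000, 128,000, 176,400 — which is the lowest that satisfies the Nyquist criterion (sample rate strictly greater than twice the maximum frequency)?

176,400 Hz

Need sample rate > 2 × 75,225 = 150,450 Hz.
Lowest listed rate above 150,450 Hz is 176,400 Hz.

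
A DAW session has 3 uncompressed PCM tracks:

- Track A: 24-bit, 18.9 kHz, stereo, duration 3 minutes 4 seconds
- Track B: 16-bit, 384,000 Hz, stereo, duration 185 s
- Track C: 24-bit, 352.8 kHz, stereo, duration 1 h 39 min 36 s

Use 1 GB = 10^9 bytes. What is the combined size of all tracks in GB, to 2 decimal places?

12.96 GB

Track A: 3 minutes 4 seconds = 184 s; 18,900 × 184 × 3 × 2 = 20,865,600 bytes.
Track B: 384,000 × 185 × 2 × 2 = 284,160,000 bytes.
Track C: 1 h 39 min 36 s = 5,976 s; 352,800 × 5,976 × 3 × 2 = 12,649,996,800 bytes.
Total = 12,955,022,400 bytes = 12.96 GB.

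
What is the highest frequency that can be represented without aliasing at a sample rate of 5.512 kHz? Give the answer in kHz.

Nyquist frequency = sample rate / 2 = 5,512 / 2 = 2.756 kHz.

2.756 kHz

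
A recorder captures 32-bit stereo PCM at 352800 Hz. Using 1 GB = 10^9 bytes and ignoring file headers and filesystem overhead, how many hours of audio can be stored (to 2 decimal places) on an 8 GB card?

0.79 hours

Uncompressed byte rate = 352,800 × 4 × 2 = 2,822,400 bytes/s.
Capacity = 8 × 1,000,000,000 = 8,000,000,000 bytes.
8,000,000,000 / 2,822,400 ≈ 2834.47 s → 0.79 hours.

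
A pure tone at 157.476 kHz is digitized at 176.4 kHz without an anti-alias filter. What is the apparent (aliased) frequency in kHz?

18.924 kHz

Nyquist = 176,400/2 = 88,200 Hz; 157,476 Hz exceeds it.
Alias = |157,476 − 1×176,400| = |157,476 − 176,400| = 18,924 Hz = 18.924 kHz.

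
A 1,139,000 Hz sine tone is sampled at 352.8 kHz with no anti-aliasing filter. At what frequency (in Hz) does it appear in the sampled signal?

Nyquist = 352,800/2 = 176,400 Hz; 1,139,000 Hz exceeds it.
Alias = |1,139,000 − 3×352,800| = |1,139,000 − 1,058,400| = 80,600 Hz.

80,600 Hz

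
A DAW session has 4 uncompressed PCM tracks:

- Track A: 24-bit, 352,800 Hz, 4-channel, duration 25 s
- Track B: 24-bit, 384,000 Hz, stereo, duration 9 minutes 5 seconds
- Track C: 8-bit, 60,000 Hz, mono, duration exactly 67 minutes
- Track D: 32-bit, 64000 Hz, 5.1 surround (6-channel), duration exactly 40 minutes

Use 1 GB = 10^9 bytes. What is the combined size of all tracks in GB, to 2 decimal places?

Track A: 352,800 × 25 × 3 × 4 = 105,840,000 bytes.
Track B: 9 minutes 5 seconds = 545 s; 384,000 × 545 × 3 × 2 = 1,255,680,000 bytes.
Track C: exactly 67 minutes = 4,020 s; 60,000 × 4,020 × 1 × 1 = 241,200,000 bytes.
Track D: exactly 40 minutes = 2,400 s; 64,000 × 2,400 × 4 × 6 = 3,686,400,000 bytes.
Total = 5,289,120,000 bytes = 5.29 GB.

5.29 GB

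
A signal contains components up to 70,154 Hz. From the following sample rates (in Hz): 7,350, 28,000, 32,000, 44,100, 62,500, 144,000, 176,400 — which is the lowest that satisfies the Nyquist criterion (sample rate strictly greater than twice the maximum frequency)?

144,000 Hz

Need sample rate > 2 × 70,154 = 140,308 Hz.
Lowest listed rate above 140,308 Hz is 144,000 Hz.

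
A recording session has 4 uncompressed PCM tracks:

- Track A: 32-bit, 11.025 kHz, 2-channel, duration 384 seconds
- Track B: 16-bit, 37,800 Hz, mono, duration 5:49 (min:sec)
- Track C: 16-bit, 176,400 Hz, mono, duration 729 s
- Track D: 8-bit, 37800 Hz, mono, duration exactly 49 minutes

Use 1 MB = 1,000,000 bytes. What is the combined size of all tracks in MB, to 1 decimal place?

428.6 MB

Track A: 11,025 × 384 × 4 × 2 = 33,868,800 bytes.
Track B: 5:49 (min:sec) = 349 s; 37,800 × 349 × 2 × 1 = 26,384,400 bytes.
Track C: 176,400 × 729 × 2 × 1 = 257,191,200 bytes.
Track D: exactly 49 minutes = 2,940 s; 37,800 × 2,940 × 1 × 1 = 111,132,000 bytes.
Total = 428,576,400 bytes = 428.6 MB.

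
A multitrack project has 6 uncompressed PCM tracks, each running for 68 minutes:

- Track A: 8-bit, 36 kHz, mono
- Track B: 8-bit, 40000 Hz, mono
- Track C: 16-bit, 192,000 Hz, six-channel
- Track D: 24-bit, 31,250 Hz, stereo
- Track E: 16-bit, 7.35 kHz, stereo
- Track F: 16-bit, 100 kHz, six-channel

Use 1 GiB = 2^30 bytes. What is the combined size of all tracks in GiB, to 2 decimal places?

14.43 GiB

68 minutes = 4,080 s.
Track A: 36,000 × 4,080 × 1 × 1 = 146,880,000 bytes.
Track B: 40,000 × 4,080 × 1 × 1 = 163,200,000 bytes.
Track C: 192,000 × 4,080 × 2 × 6 = 9,400,320,000 bytes.
Track D: 31,250 × 4,080 × 3 × 2 = 765,000,000 bytes.
Track E: 7,350 × 4,080 × 2 × 2 = 119,952,000 bytes.
Track F: 100,000 × 4,080 × 2 × 6 = 4,896,000,000 bytes.
Total = 15,491,352,000 bytes = 14.43 GiB.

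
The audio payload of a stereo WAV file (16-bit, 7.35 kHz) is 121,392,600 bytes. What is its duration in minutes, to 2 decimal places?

Byte rate = 7,350 × 2 × 2 = 29,400 bytes/s.
Duration = 121,392,600 / 29,400 = 4,129 s.
4,129 s / 60 = 68.82 minutes.

68.82 minutes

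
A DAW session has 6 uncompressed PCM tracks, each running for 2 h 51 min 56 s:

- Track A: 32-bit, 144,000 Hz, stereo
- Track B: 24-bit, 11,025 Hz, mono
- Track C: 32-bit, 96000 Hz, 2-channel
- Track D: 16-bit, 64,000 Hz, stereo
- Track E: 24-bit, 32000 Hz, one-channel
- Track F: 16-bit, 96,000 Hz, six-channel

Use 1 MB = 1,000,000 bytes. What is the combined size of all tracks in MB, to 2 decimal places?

35663.19 MB

2 h 51 min 56 s = 10,316 s.
Track A: 144,000 × 10,316 × 4 × 2 = 11,884,032,000 bytes.
Track B: 11,025 × 10,316 × 3 × 1 = 341,201,700 bytes.
Track C: 96,000 × 10,316 × 4 × 2 = 7,922,688,000 bytes.
Track D: 64,000 × 10,316 × 2 × 2 = 2,640,896,000 bytes.
Track E: 32,000 × 10,316 × 3 × 1 = 990,336,000 bytes.
Track F: 96,000 × 10,316 × 2 × 6 = 11,884,032,000 bytes.
Total = 35,663,185,700 bytes = 35663.19 MB.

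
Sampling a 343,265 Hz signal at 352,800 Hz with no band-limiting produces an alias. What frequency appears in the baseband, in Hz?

9,535 Hz

Nyquist = 352,800/2 = 176,400 Hz; 343,265 Hz exceeds it.
Alias = |343,265 − 1×352,800| = |343,265 − 352,800| = 9,535 Hz.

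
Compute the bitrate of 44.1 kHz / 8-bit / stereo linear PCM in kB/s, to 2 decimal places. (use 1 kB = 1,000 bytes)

88.20 kB/s

Bit rate = 44,100 × 8 × 2 = 705,600 bits/s.
705,600 / 8 = 88,200 B/s = 88.20 kB/s.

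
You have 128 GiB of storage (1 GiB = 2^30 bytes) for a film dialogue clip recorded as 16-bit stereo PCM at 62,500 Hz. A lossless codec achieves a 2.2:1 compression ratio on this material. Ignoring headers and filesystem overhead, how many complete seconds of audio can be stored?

1,209,462 seconds

Uncompressed byte rate = 62,500 × 2 × 2 = 250,000 bytes/s.
After 2.2:1 compression, effective rate ≈ 113636.36 bytes/s.
Capacity = 128 × 1,073,741,824 = 137,438,953,472 bytes.
137,438,953,472 / effective rate ≈ 1209462.79 s → 1,209,462 seconds.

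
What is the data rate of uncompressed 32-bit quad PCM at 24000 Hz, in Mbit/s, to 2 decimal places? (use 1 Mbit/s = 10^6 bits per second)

3.07 Mbit/s

Bit rate = 24,000 × 32 × 4 = 3,072,000 bits/s.
= 3.07 Mbit/s.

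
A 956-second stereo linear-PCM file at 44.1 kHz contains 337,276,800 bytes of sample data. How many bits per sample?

Bytes per sample = 337,276,800 / (44,100 × 956 × 2) = 337,276,800 / 84,319,200 = 4.
Bit depth = 4 × 8 = 32 bits.

32 bits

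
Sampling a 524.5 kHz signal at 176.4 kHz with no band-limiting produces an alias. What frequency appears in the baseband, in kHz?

Nyquist = 176,400/2 = 88,200 Hz; 524,500 Hz exceeds it.
Alias = |524,500 − 3×176,400| = |524,500 − 529,200| = 4,700 Hz = 4.7 kHz.

4.7 kHz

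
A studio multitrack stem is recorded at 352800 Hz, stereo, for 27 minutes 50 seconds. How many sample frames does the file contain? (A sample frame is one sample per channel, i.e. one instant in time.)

27 minutes 50 seconds = 1,670 s.
352,800 samples/s × 1,670 s = 589,176,000 frames.

589,176,000 sample frames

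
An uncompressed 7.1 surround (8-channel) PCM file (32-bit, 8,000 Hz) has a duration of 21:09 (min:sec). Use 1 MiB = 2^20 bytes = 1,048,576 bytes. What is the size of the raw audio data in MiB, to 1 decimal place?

309.8 MiB

Duration = 21:09 (min:sec) = 1,269 s.
Bytes = 8,000 samples/s × 1,269 s × 4 bytes/sample × 8 ch = 324,864,000 bytes.
324,864,000 / 1,048,576 = 309.8 MiB.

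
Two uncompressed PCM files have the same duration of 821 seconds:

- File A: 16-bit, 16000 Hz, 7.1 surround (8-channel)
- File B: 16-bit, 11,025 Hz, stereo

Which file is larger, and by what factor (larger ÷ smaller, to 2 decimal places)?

File A: 16,000 × 2 × 8 = 256,000 bytes/s.
File B: 11,025 × 2 × 2 = 44,100 bytes/s.
File A is larger; ratio = 210,176,000 / 36,206,100 = 5.80.

File A, by a factor of 5.80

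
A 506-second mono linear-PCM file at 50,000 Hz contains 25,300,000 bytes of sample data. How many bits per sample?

8 bits

Bytes per sample = 25,300,000 / (50,000 × 506 × 1) = 25,300,000 / 25,300,000 = 1.
Bit depth = 1 × 8 = 8 bits.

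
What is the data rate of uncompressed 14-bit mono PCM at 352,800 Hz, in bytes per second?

617,400 bytes/s

Bit rate = 352,800 × 14 × 1 = 4,939,200 bits/s.
4,939,200 / 8 = 617,400 bytes/s.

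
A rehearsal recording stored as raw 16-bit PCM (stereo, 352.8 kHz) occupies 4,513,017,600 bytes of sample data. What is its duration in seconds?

Byte rate = 352,800 × 2 × 2 = 1,411,200 bytes/s.
Duration = 4,513,017,600 / 1,411,200 = 3,198 s.

3,198 seconds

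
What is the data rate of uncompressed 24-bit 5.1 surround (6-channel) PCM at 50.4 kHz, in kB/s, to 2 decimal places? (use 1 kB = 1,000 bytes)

Bit rate = 50,400 × 24 × 6 = 7,257,600 bits/s.
7,257,600 / 8 = 907,200 B/s = 907.20 kB/s.

907.20 kB/s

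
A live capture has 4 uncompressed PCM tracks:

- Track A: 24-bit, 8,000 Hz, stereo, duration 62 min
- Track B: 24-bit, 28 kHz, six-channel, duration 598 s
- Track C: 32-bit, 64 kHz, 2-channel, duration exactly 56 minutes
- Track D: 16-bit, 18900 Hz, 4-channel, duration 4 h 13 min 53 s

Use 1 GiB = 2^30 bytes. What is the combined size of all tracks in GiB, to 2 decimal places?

4.19 GiB

Track A: 62 min = 3,720 s; 8,000 × 3,720 × 3 × 2 = 178,560,000 bytes.
Track B: 28,000 × 598 × 3 × 6 = 301,392,000 bytes.
Track C: exactly 56 minutes = 3,360 s; 64,000 × 3,360 × 4 × 2 = 1,720,320,000 bytes.
Track D: 4 h 13 min 53 s = 15,233 s; 18,900 × 15,233 × 2 × 4 = 2,303,229,600 bytes.
Total = 4,503,501,600 bytes = 4.19 GiB.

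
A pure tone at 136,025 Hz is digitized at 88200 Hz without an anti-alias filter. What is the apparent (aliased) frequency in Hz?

40,375 Hz

Nyquist = 88,200/2 = 44,100 Hz; 136,025 Hz exceeds it.
Alias = |136,025 − 2×88,200| = |136,025 − 176,400| = 40,375 Hz.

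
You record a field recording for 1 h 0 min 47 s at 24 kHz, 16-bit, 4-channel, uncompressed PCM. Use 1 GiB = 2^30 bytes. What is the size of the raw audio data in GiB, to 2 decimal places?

0.65 GiB

Duration = 1 h 0 min 47 s = 3,647 s.
Bytes = 24,000 samples/s × 3,647 s × 2 bytes/sample × 4 ch = 700,224,000 bytes.
700,224,000 / 1,073,741,824 = 0.65 GiB.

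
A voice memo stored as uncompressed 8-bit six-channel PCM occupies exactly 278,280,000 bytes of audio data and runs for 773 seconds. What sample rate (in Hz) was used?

60,000 Hz

Bytes = sample_rate × seconds × bytes_per_sample × channels.
sample_rate = 278,280,000 / (773 × 1 × 6) = 278,280,000 / 4,638 = 60,000 Hz.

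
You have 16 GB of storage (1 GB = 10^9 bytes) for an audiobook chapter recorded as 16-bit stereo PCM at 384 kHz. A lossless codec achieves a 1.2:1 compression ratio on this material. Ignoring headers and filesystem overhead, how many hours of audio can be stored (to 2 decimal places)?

3.47 hours

Uncompressed byte rate = 384,000 × 2 × 2 = 1,536,000 bytes/s.
After 1.2:1 compression, effective rate ≈ 1280000 bytes/s.
Capacity = 16 × 1,000,000,000 = 16,000,000,000 bytes.
16,000,000,000 / effective rate ≈ 12500 s → 3.47 hours.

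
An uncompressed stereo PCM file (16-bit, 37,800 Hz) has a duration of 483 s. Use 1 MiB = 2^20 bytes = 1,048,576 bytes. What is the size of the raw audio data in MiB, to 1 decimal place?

69.6 MiB

Bytes = 37,800 samples/s × 483 s × 2 bytes/sample × 2 ch = 73,029,600 bytes.
73,029,600 / 1,048,576 = 69.6 MiB.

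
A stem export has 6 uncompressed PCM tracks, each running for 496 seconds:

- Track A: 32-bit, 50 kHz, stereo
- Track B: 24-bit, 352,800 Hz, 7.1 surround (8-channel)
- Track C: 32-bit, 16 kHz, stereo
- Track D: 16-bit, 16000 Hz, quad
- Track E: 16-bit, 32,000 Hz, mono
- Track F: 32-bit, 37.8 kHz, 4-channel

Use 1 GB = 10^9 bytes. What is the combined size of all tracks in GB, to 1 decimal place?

4.9 GB

Track A: 50,000 × 496 × 4 × 2 = 198,400,000 bytes.
Track B: 352,800 × 496 × 3 × 8 = 4,199,731,200 bytes.
Track C: 16,000 × 496 × 4 × 2 = 63,488,000 bytes.
Track D: 16,000 × 496 × 2 × 4 = 63,488,000 bytes.
Track E: 32,000 × 496 × 2 × 1 = 31,744,000 bytes.
Track F: 37,800 × 496 × 4 × 4 = 299,980,800 bytes.
Total = 4,856,832,000 bytes = 4.9 GB.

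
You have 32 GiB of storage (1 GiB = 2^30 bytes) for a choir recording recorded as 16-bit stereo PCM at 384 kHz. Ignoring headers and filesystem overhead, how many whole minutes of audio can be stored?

372 minutes

Uncompressed byte rate = 384,000 × 2 × 2 = 1,536,000 bytes/s.
Capacity = 32 × 1,073,741,824 = 34,359,738,368 bytes.
34,359,738,368 / 1,536,000 ≈ 22369.62 s → 372 minutes.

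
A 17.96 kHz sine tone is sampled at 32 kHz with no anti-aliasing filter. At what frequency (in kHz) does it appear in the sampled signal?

14.04 kHz

Nyquist = 32,000/2 = 16,000 Hz; 17,960 Hz exceeds it.
Alias = |17,960 − 1×32,000| = |17,960 − 32,000| = 14,040 Hz = 14.04 kHz.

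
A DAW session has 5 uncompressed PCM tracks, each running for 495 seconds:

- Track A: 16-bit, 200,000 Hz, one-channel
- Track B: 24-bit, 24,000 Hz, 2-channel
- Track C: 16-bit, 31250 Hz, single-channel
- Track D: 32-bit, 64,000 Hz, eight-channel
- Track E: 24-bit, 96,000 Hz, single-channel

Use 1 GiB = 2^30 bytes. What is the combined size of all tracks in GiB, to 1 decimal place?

Track A: 200,000 × 495 × 2 × 1 = 198,000,000 bytes.
Track B: 24,000 × 495 × 3 × 2 = 71,280,000 bytes.
Track C: 31,250 × 495 × 2 × 1 = 30,937,500 bytes.
Track D: 64,000 × 495 × 4 × 8 = 1,013,760,000 bytes.
Track E: 96,000 × 495 × 3 × 1 = 142,560,000 bytes.
Total = 1,456,537,500 bytes = 1.4 GiB.

1.4 GiB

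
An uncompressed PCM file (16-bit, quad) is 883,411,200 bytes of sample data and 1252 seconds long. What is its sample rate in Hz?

88,200 Hz

Bytes = sample_rate × seconds × bytes_per_sample × channels.
sample_rate = 883,411,200 / (1,252 × 2 × 4) = 883,411,200 / 10,016 = 88,200 Hz.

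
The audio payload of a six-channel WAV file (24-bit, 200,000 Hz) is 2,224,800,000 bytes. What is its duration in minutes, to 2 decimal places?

10.30 minutes

Byte rate = 200,000 × 3 × 6 = 3,600,000 bytes/s.
Duration = 2,224,800,000 / 3,600,000 = 618 s.
618 s / 60 = 10.30 minutes.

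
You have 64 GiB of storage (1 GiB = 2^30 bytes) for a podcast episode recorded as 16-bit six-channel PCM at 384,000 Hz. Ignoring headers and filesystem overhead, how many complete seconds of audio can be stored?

14,913 seconds

Uncompressed byte rate = 384,000 × 2 × 6 = 4,608,000 bytes/s.
Capacity = 64 × 1,073,741,824 = 68,719,476,736 bytes.
68,719,476,736 / 4,608,000 ≈ 14913.08 s → 14,913 seconds.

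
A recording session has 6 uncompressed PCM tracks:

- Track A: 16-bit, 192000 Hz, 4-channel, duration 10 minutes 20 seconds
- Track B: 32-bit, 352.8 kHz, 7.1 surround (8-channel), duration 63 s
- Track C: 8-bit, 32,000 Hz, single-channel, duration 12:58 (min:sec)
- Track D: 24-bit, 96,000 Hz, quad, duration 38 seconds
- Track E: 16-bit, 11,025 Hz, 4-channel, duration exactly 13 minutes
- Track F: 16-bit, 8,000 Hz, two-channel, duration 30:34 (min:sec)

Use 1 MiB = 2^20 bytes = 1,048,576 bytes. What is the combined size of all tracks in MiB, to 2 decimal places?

1773.57 MiB

Track A: 10 minutes 20 seconds = 620 s; 192,000 × 620 × 2 × 4 = 952,320,000 bytes.
Track B: 352,800 × 63 × 4 × 8 = 711,244,800 bytes.
Track C: 12:58 (min:sec) = 778 s; 32,000 × 778 × 1 × 1 = 24,896,000 bytes.
Track D: 96,000 × 38 × 3 × 4 = 43,776,000 bytes.
Track E: exactly 13 minutes = 780 s; 11,025 × 780 × 2 × 4 = 68,796,000 bytes.
Track F: 30:34 (min:sec) = 1,834 s; 8,000 × 1,834 × 2 × 2 = 58,688,000 bytes.
Total = 1,859,720,800 bytes = 1773.57 MiB.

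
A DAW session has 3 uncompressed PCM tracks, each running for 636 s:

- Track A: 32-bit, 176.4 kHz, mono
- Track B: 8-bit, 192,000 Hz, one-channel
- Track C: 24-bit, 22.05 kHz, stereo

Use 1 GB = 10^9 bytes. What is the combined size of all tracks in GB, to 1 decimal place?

0.7 GB

Track A: 176,400 × 636 × 4 × 1 = 448,761,600 bytes.
Track B: 192,000 × 636 × 1 × 1 = 122,112,000 bytes.
Track C: 22,050 × 636 × 3 × 2 = 84,142,800 bytes.
Total = 655,016,400 bytes = 0.7 GB.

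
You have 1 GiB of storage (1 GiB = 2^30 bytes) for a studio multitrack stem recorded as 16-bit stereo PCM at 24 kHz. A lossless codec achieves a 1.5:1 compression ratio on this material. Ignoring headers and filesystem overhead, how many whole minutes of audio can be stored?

Uncompressed byte rate = 24,000 × 2 × 2 = 96,000 bytes/s.
After 1.5:1 compression, effective rate ≈ 64000 bytes/s.
Capacity = 1 × 1,073,741,824 = 1,073,741,824 bytes.
1,073,741,824 / effective rate ≈ 16777.22 s → 279 minutes.

279 minutes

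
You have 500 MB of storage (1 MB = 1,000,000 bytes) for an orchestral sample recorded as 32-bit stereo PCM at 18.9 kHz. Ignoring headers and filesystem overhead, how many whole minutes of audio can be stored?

Uncompressed byte rate = 18,900 × 4 × 2 = 151,200 bytes/s.
Capacity = 500 × 1,000,000 = 500,000,000 bytes.
500,000,000 / 151,200 ≈ 3306.88 s → 55 minutes.

55 minutes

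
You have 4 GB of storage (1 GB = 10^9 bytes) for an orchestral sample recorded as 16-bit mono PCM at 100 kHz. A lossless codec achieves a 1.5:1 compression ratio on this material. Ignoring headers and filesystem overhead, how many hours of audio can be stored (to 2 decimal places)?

Uncompressed byte rate = 100,000 × 2 × 1 = 200,000 bytes/s.
After 1.5:1 compression, effective rate ≈ 133333.33 bytes/s.
Capacity = 4 × 1,000,000,000 = 4,000,000,000 bytes.
4,000,000,000 / effective rate ≈ 30000 s → 8.33 hours.

8.33 hours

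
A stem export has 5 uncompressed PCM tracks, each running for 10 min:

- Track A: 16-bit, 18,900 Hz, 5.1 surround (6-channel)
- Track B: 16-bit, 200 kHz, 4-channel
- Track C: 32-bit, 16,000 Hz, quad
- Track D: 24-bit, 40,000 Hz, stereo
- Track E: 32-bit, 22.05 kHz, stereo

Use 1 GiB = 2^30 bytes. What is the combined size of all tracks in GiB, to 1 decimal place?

10 min = 600 s.
Track A: 18,900 × 600 × 2 × 6 = 136,080,000 bytes.
Track B: 200,000 × 600 × 2 × 4 = 960,000,000 bytes.
Track C: 16,000 × 600 × 4 × 4 = 153,600,000 bytes.
Track D: 40,000 × 600 × 3 × 2 = 144,000,000 bytes.
Track E: 22,050 × 600 × 4 × 2 = 105,840,000 bytes.
Total = 1,499,520,000 bytes = 1.4 GiB.

1.4 GiB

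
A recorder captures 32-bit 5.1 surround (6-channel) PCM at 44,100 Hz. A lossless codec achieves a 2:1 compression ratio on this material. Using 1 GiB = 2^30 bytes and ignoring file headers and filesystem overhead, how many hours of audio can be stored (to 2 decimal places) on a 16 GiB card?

9.02 hours

Uncompressed byte rate = 44,100 × 4 × 6 = 1,058,400 bytes/s.
After 2:1 compression, effective rate ≈ 529200 bytes/s.
Capacity = 16 × 1,073,741,824 = 17,179,869,184 bytes.
17,179,869,184 / effective rate ≈ 32463.85 s → 9.02 hours.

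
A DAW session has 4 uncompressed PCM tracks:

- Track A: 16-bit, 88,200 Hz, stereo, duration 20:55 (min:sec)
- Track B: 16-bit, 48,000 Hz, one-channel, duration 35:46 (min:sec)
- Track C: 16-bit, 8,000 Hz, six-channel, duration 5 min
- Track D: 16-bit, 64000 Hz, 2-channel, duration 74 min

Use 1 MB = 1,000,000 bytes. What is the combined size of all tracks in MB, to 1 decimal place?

1814.2 MB

Track A: 20:55 (min:sec) = 1,255 s; 88,200 × 1,255 × 2 × 2 = 442,764,000 bytes.
Track B: 35:46 (min:sec) = 2,146 s; 48,000 × 2,146 × 2 × 1 = 206,016,000 bytes.
Track C: 5 min = 300 s; 8,000 × 300 × 2 × 6 = 28,800,000 bytes.
Track D: 74 min = 4,440 s; 64,000 × 4,440 × 2 × 2 = 1,136,640,000 bytes.
Total = 1,814,220,000 bytes = 1814.2 MB.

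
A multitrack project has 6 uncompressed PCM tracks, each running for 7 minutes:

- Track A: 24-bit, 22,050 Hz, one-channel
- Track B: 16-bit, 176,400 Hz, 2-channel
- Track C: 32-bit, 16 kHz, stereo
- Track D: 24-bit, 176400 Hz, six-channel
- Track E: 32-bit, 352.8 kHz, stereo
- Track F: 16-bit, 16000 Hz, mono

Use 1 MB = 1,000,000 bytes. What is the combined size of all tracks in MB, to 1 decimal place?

7 minutes = 420 s.
Track A: 22,050 × 420 × 3 × 1 = 27,783,000 bytes.
Track B: 176,400 × 420 × 2 × 2 = 296,352,000 bytes.
Track C: 16,000 × 420 × 4 × 2 = 53,760,000 bytes.
Track D: 176,400 × 420 × 3 × 6 = 1,333,584,000 bytes.
Track E: 352,800 × 420 × 4 × 2 = 1,185,408,000 bytes.
Track F: 16,000 × 420 × 2 × 1 = 13,440,000 bytes.
Total = 2,910,327,000 bytes = 2910.3 MB.

2910.3 MB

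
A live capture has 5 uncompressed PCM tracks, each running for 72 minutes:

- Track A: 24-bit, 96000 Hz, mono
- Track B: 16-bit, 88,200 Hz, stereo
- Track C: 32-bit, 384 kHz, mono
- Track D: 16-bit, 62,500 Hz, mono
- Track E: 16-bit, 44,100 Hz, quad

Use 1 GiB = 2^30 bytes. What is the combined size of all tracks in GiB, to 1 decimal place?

10.7 GiB

72 minutes = 4,320 s.
Track A: 96,000 × 4,320 × 3 × 1 = 1,244,160,000 bytes.
Track B: 88,200 × 4,320 × 2 × 2 = 1,524,096,000 bytes.
Track C: 384,000 × 4,320 × 4 × 1 = 6,635,520,000 bytes.
Track D: 62,500 × 4,320 × 2 × 1 = 540,000,000 bytes.
Track E: 44,100 × 4,320 × 2 × 4 = 1,524,096,000 bytes.
Total = 11,467,872,000 bytes = 10.7 GiB.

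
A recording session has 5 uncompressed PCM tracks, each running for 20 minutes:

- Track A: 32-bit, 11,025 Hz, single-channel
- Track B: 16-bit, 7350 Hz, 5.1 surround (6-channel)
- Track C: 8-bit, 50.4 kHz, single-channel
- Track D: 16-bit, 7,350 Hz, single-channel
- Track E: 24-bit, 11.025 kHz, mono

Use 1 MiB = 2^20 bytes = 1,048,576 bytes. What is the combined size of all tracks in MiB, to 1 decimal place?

263.8 MiB

20 minutes = 1,200 s.
Track A: 11,025 × 1,200 × 4 × 1 = 52,920,000 bytes.
Track B: 7,350 × 1,200 × 2 × 6 = 105,840,000 bytes.
Track C: 50,400 × 1,200 × 1 × 1 = 60,480,000 bytes.
Track D: 7,350 × 1,200 × 2 × 1 = 17,640,000 bytes.
Track E: 11,025 × 1,200 × 3 × 1 = 39,690,000 bytes.
Total = 276,570,000 bytes = 263.8 MiB.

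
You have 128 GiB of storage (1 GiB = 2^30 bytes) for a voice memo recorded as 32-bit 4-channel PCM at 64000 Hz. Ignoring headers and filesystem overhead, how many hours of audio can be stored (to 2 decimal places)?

37.28 hours

Uncompressed byte rate = 64,000 × 4 × 4 = 1,024,000 bytes/s.
Capacity = 128 × 1,073,741,824 = 137,438,953,472 bytes.
137,438,953,472 / 1,024,000 ≈ 134217.73 s → 37.28 hours.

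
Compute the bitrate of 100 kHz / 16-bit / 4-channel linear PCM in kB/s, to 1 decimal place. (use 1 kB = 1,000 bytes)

Bit rate = 100,000 × 16 × 4 = 6,400,000 bits/s.
6,400,000 / 8 = 800,000 B/s = 800.0 kB/s.

800.0 kB/s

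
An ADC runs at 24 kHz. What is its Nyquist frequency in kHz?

12 kHz

Nyquist frequency = sample rate / 2 = 24,000 / 2 = 12 kHz.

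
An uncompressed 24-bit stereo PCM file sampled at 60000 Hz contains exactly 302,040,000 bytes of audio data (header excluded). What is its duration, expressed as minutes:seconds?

Byte rate = 60,000 × 3 × 2 = 360,000 bytes/s.
Duration = 302,040,000 / 360,000 = 839 s.
839 s = 13:59.

13:59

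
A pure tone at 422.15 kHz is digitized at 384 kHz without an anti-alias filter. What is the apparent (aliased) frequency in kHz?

38.15 kHz

Nyquist = 384,000/2 = 192,000 Hz; 422,150 Hz exceeds it.
Alias = |422,150 − 1×384,000| = |422,150 − 384,000| = 38,150 Hz = 38.15 kHz.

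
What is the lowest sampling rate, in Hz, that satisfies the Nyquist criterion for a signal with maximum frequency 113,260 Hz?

226,520 Hz

Minimum sample rate = 2 × 113,260 Hz = 226,520 Hz.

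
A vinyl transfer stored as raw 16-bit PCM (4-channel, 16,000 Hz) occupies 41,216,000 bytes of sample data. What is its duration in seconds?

Byte rate = 16,000 × 2 × 4 = 128,000 bytes/s.
Duration = 41,216,000 / 128,000 = 322 s.

322 seconds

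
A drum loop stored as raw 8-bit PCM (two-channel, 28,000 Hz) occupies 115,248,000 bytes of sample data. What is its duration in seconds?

Byte rate = 28,000 × 1 × 2 = 56,000 bytes/s.
Duration = 115,248,000 / 56,000 = 2,058 s.

2,058 seconds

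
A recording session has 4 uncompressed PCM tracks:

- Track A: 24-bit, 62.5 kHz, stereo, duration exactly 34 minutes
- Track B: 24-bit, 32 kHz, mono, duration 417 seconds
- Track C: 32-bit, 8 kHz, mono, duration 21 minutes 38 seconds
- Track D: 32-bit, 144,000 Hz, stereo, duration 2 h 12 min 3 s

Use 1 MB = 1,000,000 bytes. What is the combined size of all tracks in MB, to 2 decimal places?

Track A: exactly 34 minutes = 2,040 s; 62,500 × 2,040 × 3 × 2 = 765,000,000 bytes.
Track B: 32,000 × 417 × 3 × 1 = 40,032,000 bytes.
Track C: 21 minutes 38 seconds = 1,298 s; 8,000 × 1,298 × 4 × 1 = 41,536,000 bytes.
Track D: 2 h 12 min 3 s = 7,923 s; 144,000 × 7,923 × 4 × 2 = 9,127,296,000 bytes.
Total = 9,973,864,000 bytes = 9973.86 MB.

9973.86 MB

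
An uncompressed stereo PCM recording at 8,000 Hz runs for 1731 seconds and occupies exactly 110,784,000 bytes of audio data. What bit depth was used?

32 bits

Bytes per sample = 110,784,000 / (8,000 × 1,731 × 2) = 110,784,000 / 27,696,000 = 4.
Bit depth = 4 × 8 = 32 bits.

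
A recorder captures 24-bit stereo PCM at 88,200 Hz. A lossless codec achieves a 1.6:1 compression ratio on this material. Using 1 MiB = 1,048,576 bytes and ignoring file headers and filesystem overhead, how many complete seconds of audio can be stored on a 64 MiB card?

202 seconds

Uncompressed byte rate = 88,200 × 3 × 2 = 529,200 bytes/s.
After 1.6:1 compression, effective rate ≈ 330750 bytes/s.
Capacity = 64 × 1,048,576 = 67,108,864 bytes.
67,108,864 / effective rate ≈ 202.9 s → 202 seconds.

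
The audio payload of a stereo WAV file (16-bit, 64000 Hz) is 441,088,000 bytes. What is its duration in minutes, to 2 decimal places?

Byte rate = 64,000 × 2 × 2 = 256,000 bytes/s.
Duration = 441,088,000 / 256,000 = 1,723 s.
1,723 s / 60 = 28.72 minutes.

28.72 minutes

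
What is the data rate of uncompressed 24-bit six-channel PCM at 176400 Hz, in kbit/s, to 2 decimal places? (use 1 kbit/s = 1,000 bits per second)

25401.60 kbit/s

Bit rate = 176,400 × 24 × 6 = 25,401,600 bits/s.
= 25401.60 kbit/s.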